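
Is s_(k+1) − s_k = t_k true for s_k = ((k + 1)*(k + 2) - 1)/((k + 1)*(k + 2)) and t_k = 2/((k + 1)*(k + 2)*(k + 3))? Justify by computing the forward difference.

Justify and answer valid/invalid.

valid; difference matches t_k

s_(k+1) = ((k + 2)*(k + 3) - 1)/((k + 2)*(k + 3))
s_(k+1) − s_k = 2/(k**3 + 6*k**2 + 11*k + 6)
(s_(k+1) − s_k) − t_k = 0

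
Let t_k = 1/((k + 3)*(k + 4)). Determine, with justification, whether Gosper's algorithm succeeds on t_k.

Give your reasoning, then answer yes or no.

Compute t_(k+1)/t_k: get (k + 3)/(k + 5).
Factor: A=k + 3; B=k + 5; C=1.
f must satisfy (k + 3)·f(k+1) − (k + 4)·f(k) = 1.
From deg A=1, deg B=1, deg C=0: d=1.
Solve for f: f(k) = k/3 (degree 1 ≤ 1).
Get s_k = R·t_k = k/(3*(k + 3)) with R(k) = B(k−1)f(k)/C(k) = k*(k + 4)/3.
Δs = 1/(k**2 + 7*k + 12), as required.

Yes. s_k = k/(3*(k + 3)).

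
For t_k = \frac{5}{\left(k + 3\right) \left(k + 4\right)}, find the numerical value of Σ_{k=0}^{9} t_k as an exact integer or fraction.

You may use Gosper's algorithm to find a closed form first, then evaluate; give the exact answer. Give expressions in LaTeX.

Step 1: r(k) = (k + 3)/(k + 5).
Normal form (A,B,C) = (k + 3, k + 5, 1).
Key eq: (k + 3)·f(k+1) = (k + 4)·f(k) + (1).
deg f ≤ 1 (via 1,1,0).
A polynomial solution: f(k) = k/3.
R(k) = B(k−1)·f(k)/C(k) = k*(k + 4)/3; s_k = R·t_k = 5*k/(3*(k + 3)).
s_(k+1) − s_k = 5/(k**2 + 7*k + 12) = t_k.
Telescoping: Σ = s_(10) − s_(0) = 50/39 − (0) = 50/39.

Σ = 50/39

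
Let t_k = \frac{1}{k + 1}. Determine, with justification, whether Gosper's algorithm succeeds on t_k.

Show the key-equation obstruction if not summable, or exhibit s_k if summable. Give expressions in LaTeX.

No. Not Gosper-summable.

Compute t_(k+1)/t_k: get (k + 1)/(k + 2).
A = k + 1, B = k + 2, C = 1.
Solve (k + 1)·f(k+1) − (k + 1)·f(k) = 1.
Degrees (1,1,0) ⇒ d ≤ 0.
Put f(k) = c0: A·f(k+1) − B(k−1)·f(k) − C = -1; need -1 = 0 — inconsistent ⇒ no f, not summable.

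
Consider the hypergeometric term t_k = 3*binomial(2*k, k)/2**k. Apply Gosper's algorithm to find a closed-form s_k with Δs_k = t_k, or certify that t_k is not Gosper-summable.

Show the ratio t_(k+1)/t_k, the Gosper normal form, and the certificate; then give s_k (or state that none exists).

no hypergeometric antidifference exists

Ratio r(k) = (2*k + 1)/(k + 1).
Normal form (A,B,C) = (2*k + 1, k + 1, 1).
Key eq: (2*k + 1)·f(k+1) = (k)·f(k) + (1).
deg f ≤ -1 (via 1,1,0).
deg f ≤ -1 is impossible — no certificate.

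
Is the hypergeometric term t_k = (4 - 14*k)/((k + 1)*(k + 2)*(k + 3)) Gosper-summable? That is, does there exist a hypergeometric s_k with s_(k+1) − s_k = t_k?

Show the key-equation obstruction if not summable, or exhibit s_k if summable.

Yes. s_k = -k*(5*k - 13)/(2*(k + 1)*(k + 2)).

r(k) = (k + 1)*(7*k + 5)/((k + 4)*(7*k - 2)) after simplifying.
A = k + 1, B = k + 4, C = k - 2/7.
f must satisfy (k + 1)·f(k+1) − (k + 3)·f(k) = k - 2/7.
deg f ≤ 2 (via 1,1,1).
Match coefficients ⇒ f(k) = k*(5*k - 13)/28.
R(k) = B(k−1)·f(k)/C(k) = k*(k + 3)*(5*k - 13)/(4*(7*k - 2)); s_k = R·t_k = -k*(5*k - 13)/(2*(k + 1)*(k + 2)).
s_(k+1) − s_k = 2*(2 - 7*k)/(k**3 + 6*k**2 + 11*k + 6) = t_k.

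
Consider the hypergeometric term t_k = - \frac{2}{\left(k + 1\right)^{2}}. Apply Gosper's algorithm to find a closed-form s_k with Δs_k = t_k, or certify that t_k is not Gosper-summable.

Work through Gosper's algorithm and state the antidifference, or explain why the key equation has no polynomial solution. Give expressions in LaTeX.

t_(k+1)/t_k = (k + 1)**2/(k + 2)**2.
Factor: A=k**2 + 2*k + 1; B=k**2 + 4*k + 4; C=1.
f must satisfy (k**2 + 2*k + 1)·f(k+1) − (k**2 + 2*k + 1)·f(k) = 1.
Degrees (2,2,0) ⇒ d ≤ 0.
f = c0 ⇒ A·f(k+1) − B(k−1)·f(k) − C = -1. The system {-1 = 0} is inconsistent; no antidifference.

no hypergeometric antidifference exists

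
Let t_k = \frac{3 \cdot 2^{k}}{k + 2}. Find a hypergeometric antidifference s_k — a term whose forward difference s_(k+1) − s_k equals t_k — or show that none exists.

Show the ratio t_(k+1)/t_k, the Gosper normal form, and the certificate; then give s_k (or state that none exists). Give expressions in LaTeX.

The ratio is 2*(k + 2)/(k + 3).
So A=2*k + 4 and B=k + 3, with C=1.
Need (2*k + 4)·f(k+1) − (k + 2)·f(k) = 1.
Bound: deg f ≤ -1.
Negative degree bound (-1): no f exists, t_k not Gosper-summable.

no hypergeometric antidifference exists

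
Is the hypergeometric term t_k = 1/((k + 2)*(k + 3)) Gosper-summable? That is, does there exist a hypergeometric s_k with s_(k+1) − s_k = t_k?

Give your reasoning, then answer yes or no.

Yes. s_k = k/(2*(k + 2)).

Step 1: r(k) = (k + 2)/(k + 4).
Normal form (A,B,C) = (k + 2, k + 4, 1).
f must satisfy (k + 2)·f(k+1) − (k + 3)·f(k) = 1.
Bound: deg f ≤ 1.
Match coefficients ⇒ f(k) = k/2.
So s_k = (B(k−1)f/C)·t_k = (k*(k + 3)/2)·t_k = k/(2*(k + 2)).
Δs = 1/(k**2 + 5*k + 6), as required.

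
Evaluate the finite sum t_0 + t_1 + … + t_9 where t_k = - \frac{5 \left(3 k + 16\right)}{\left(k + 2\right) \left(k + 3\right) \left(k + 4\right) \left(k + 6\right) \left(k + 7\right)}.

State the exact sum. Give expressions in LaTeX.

Σ = -1025/7488

The ratio is (k + 2)*(k + 6)*(3*k + 19)/((k + 5)*(k + 8)*(3*k + 16)).
Normal form (A,B,C) = (k + 2, k + 8, k**2 + 31*k/3 + 80/3).
f must satisfy (k + 2)·f(k+1) − (k + 7)·f(k) = k**2 + 31*k/3 + 80/3.
deg f ≤ 5 (via 1,1,2).
Solve for f: f(k) = k*(k + 4)*(k + 5)*(k**2 + 11*k + 36)/108 (degree 5 ≤ 5).
Then R = B(k−1)f/C = k*(k + 4)*(k + 7)*(k**2 + 11*k + 36)/(36*(3*k + 16)), so s_k = R(k)·t_k = 5*k*(-k**2 - 11*k - 36)/(36*(k**3 + 11*k**2 + 36*k + 36)).
Δs = 5*(-3*k - 16)/(k**5 + 22*k**4 + 185*k**3 + 740*k**2 + 1404*k + 1008), as required.
Σ_(k=0)^(9) t_k = s_(10) − s_(0) = -1025/7488 − (0) = -1025/7488.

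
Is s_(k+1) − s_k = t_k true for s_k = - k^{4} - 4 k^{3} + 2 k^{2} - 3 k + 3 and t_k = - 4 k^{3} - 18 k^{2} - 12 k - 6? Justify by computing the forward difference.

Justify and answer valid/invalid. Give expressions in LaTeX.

valid (s_(k+1) − s_k reduces to t_k)

s_(k+1) = -k**4 - 8*k**3 - 16*k**2 - 15*k - 3
s_(k+1) − s_k = -4*k**3 - 18*k**2 - 12*k - 6
(s_(k+1) − s_k) − t_k = 0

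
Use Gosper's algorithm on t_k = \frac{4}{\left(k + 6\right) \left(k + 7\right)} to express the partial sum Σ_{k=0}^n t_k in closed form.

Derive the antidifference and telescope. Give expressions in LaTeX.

S(n) = \frac{2 \left(n + 1\right)}{3 \left(n + 7\right)}

Compute t_(k+1)/t_k: get (k + 6)/(k + 8).
Normal form (A,B,C) = (k + 6, k + 8, 1).
f must satisfy (k + 6)·f(k+1) − (k + 7)·f(k) = 1.
Bound: deg f ≤ 1.
Match coefficients ⇒ f(k) = k/6.
Then R = B(k−1)f/C = k*(k + 7)/6, so s_k = R(k)·t_k = 2*k/(3*(k + 6)).
s_(k+1) − s_k = 4/(k**2 + 13*k + 42) = t_k.
s_(n+1) = 2*(n + 1)/(3*(n + 7)) and s_(0) = 0, so S(n) = 2*(n + 1)/(3*(n + 7)).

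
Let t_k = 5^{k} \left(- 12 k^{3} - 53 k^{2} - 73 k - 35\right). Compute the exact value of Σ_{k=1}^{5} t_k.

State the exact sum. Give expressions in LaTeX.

r(k) = 5*(12*k**3 + 89*k**2 + 215*k + 173)/(12*k**3 + 53*k**2 + 73*k + 35) after simplifying.
Take A(k)=5, B(k)=1, C(k)=k**3 + 53*k**2/12 + 73*k/12 + 35/12.
Solve (5)·f(k+1) − (1)·f(k) = k**3 + 53*k**2/12 + 73*k/12 + 35/12.
d = 3 from the (0,0,3) case.
Coefficient equations give f(k) = k*(3*k**2 + 2*k + 2)/12.
Get s_k = R·t_k = 5**k*k*(-3*k**2 - 2*k - 2) with R(k) = B(k−1)f(k)/C(k) = k*(3*k**2 + 2*k + 2)/(12*k**3 + 53*k**2 + 73*k + 35).
Check: Δs_k = 5**k*(-12*k**3 - 53*k**2 - 73*k - 35). ✓
Telescoping: Σ = s_(6) − s_(1) = -11437500 − (-35) = -11437465.

Σ = -11437465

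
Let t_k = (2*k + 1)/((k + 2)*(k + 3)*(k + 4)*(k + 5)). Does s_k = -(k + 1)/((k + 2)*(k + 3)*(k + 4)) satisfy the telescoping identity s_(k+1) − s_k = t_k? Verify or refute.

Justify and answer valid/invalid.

Valid — Δs_k = t_k.

s_(k+1) = (-k - 2)/((k + 3)*(k + 4)*(k + 5))
s_(k+1) − s_k = (2*k + 1)/(k**4 + 14*k**3 + 71*k**2 + 154*k + 120)
(s_(k+1) − s_k) − t_k = 0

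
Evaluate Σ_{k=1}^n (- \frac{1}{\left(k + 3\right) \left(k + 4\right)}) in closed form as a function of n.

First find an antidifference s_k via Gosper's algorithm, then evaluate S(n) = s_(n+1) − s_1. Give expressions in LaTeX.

S(n) = - \frac{n}{4 n + 16}

Step 1: r(k) = (k + 3)/(k + 5).
So A=k + 3 and B=k + 5, with C=1.
Solve (k + 3)·f(k+1) − (k + 4)·f(k) = 1.
Bound: deg f ≤ 1.
Solving with deg f ≤ 1: f(k) = k/3.
Certificate R = B(k−1)f/C = k*(k + 4)/3 gives s_k = -k/(3*k + 9).
Check: Δs_k = -1/(k**2 + 7*k + 12). ✓
Evaluate: s_(n+1) = (-n - 1)/(3*(n + 4)); subtract s_(1) = -1/12 ⇒ S(n) = -n/(4*n + 16).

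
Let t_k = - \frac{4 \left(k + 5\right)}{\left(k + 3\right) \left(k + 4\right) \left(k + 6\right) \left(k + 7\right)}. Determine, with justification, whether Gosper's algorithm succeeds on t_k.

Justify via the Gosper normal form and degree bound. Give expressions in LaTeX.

Yes. s_k = \frac{k \left(- k - 9\right)}{9 \left(k^{2} + 9 k + 18\right)}.

Compute t_(k+1)/t_k: get (k + 3)*(k + 6)**2/((k + 5)**2*(k + 8)).
Normal form (A,B,C) = (k + 3, k + 8, k**2 + 10*k + 25).
f must satisfy (k + 3)·f(k+1) − (k + 7)·f(k) = k**2 + 10*k + 25.
d = 4 from the (1,1,2) case.
A polynomial solution: f(k) = k*(k + 4)*(k + 5)*(k + 9)/36.
Then R = B(k−1)f/C = k*(k + 4)*(k + 7)*(k + 9)/(36*(k + 5)), so s_k = R(k)·t_k = k*(-k - 9)/(9*(k**2 + 9*k + 18)).
Check: Δs_k = 4*(-k - 5)/(k**4 + 20*k**3 + 145*k**2 + 450*k + 504). ✓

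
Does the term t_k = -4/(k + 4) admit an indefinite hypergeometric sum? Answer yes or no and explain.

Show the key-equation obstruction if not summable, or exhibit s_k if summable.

No — t_k has no hypergeometric antidifference.

Step 1: r(k) = (k + 4)/(k + 5).
A = k + 4, B = k + 5, C = 1.
Key eq: (k + 4)·f(k+1) = (k + 4)·f(k) + (1).
Degrees (1,1,0) ⇒ d ≤ 0.
Generic f = c0 gives residual -1; -1 = 0 cannot hold, so t_k is not Gosper-summable.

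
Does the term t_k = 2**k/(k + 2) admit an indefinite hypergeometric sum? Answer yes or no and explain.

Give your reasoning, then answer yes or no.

Compute t_(k+1)/t_k: get 2*(k + 2)/(k + 3).
Gosper form: A/B · C(k+1)/C(k) with A=2*k + 4, B=k + 3, C=1.
Solve (2*k + 4)·f(k+1) − (k + 2)·f(k) = 1.
Bound: deg f ≤ -1.
deg f ≤ -1 is impossible — no certificate.

No; the degree bound rules out any f.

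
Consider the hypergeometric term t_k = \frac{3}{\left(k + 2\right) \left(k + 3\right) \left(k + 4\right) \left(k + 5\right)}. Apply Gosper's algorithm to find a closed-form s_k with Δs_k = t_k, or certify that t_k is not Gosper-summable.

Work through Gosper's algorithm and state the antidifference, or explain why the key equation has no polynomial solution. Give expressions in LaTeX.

t_(k+1)/t_k = (k + 2)/(k + 6).
A = k + 2, B = k + 6, C = 1.
Set up (k + 2)·f(k+1) − (k + 5)·f(k) − (1) = 0.
Bound: deg f ≤ 3.
Solving with deg f ≤ 3: f(k) = k*(k**2 + 9*k + 26)/72.
Then R = B(k−1)f/C = k*(k + 5)*(k**2 + 9*k + 26)/72, so s_k = R(k)·t_k = k*(k**2 + 9*k + 26)/(24*(k + 2)*(k + 3)*(k + 4)).
s_(k+1) − s_k = 3/(k**4 + 14*k**3 + 71*k**2 + 154*k + 120) = t_k.

s_k = \frac{k \left(k^{2} + 9 k + 26\right)}{24 \left(k + 2\right) \left(k + 3\right) \left(k + 4\right)}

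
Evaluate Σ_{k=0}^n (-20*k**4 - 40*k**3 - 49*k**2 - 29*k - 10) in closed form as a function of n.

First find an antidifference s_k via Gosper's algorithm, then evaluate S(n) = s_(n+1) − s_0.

Step 1: r(k) = (20*k**4 + 120*k**3 + 289*k**2 + 327*k + 148)/(20*k**4 + 40*k**3 + 49*k**2 + 29*k + 10).
Take A(k)=1, B(k)=1, C(k)=k**4 + 2*k**3 + 49*k**2/20 + 29*k/20 + 1/2.
f must satisfy (1)·f(k+1) − (1)·f(k) = k**4 + 2*k**3 + 49*k**2/20 + 29*k/20 + 1/2.
d = 5 from the (0,0,4) case.
Match coefficients ⇒ f(k) = k*(4*k**4 + 3*k**2 + 3)/20.
Certificate R = B(k−1)f/C = k*(4*k**4 + 3*k**2 + 3)/(20*k**4 + 40*k**3 + 49*k**2 + 29*k + 10) gives s_k = k*(-4*k**4 - 3*k**2 - 3).
Verify: -20*k**4 - 40*k**3 - 49*k**2 - 29*k - 10 matches t_k.
Telescope: S(n) = s_(n+1) − s_(0) = -4*n**5 - 20*n**4 - 43*n**3 - 49*n**2 - 32*n - 10 − (0) = -4*n**5 - 20*n**4 - 43*n**3 - 49*n**2 - 32*n - 10.

S(n) = -4*n**5 - 20*n**4 - 43*n**3 - 49*n**2 - 32*n - 10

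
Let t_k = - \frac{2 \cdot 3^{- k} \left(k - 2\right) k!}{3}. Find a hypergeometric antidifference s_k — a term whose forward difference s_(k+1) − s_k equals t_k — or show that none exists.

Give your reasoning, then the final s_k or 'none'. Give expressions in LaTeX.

r(k) = (k**2 - 1)/(3*(k - 2)) after simplifying.
A = k/3 + 1/3, B = 1, C = k - 2.
Set up (k/3 + 1/3)·f(k+1) − (1)·f(k) − (k - 2) = 0.
Degrees (1,0,1) ⇒ d ≤ 0.
Coefficient equations give f(k) = 3.
Certificate R = B(k−1)f/C = 3/(k - 2) gives s_k = -2*factorial(k)/3**k.
Check: Δs_k = -2*(k - 2)*factorial(k)/(3*3**k). ✓

s_k = - 2 \cdot 3^{- k} k!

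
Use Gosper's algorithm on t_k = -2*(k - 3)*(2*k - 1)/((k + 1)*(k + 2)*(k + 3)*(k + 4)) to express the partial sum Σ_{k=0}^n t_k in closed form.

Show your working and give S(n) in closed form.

Compute t_(k+1)/t_k: get (k - 2)*(k + 1)*(2*k + 1)/((k - 3)*(k + 5)*(2*k - 1)).
Gosper form: A/B · C(k+1)/C(k) with A=k + 1, B=k + 5, C=k**2 - 7*k/2 + 3/2.
Key eq: (k + 1)·f(k+1) = (k + 4)·f(k) + (k**2 - 7*k/2 + 3/2).
d = 3 from the (1,1,2) case.
Coefficient equations give f(k) = k*(k**2 - 2*k + 13)/8.
So s_k = (B(k−1)f/C)·t_k = (k*(k + 4)*(k**2 - 2*k + 13)/(4*(k - 3)*(2*k - 1)))·t_k = k*(-k**2 + 2*k - 13)/(2*(k**3 + 6*k**2 + 11*k + 6)).
s_(k+1) − s_k = 2*(-2*k**2 + 7*k - 3)/(k**4 + 10*k**3 + 35*k**2 + 50*k + 24) = t_k.
Evaluate: s_(n+1) = (-n**3 - n**2 - 12*n - 12)/(2*(n**3 + 9*n**2 + 26*n + 24)); subtract s_(0) = 0 ⇒ S(n) = (-n**3 - n**2 - 12*n - 12)/(2*(n**3 + 9*n**2 + 26*n + 24)).

S(n) = (-n**3 - n**2 - 12*n - 12)/(2*(n**3 + 9*n**2 + 26*n + 24))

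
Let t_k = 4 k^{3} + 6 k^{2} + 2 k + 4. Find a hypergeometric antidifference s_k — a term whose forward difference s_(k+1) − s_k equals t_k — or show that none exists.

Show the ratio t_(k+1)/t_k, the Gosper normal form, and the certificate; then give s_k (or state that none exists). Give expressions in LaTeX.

t_(k+1)/t_k = (2*k**3 + 9*k**2 + 13*k + 8)/(2*k**3 + 3*k**2 + k + 2).
A = 1, B = 1, C = k**3 + 3*k**2/2 + k/2 + 1.
Need (1)·f(k+1) − (1)·f(k) = k**3 + 3*k**2/2 + k/2 + 1.
d = 4 from the (0,0,3) case.
Coefficient equations give f(k) = k*(k**3 - k + 4)/4.
R(k) = B(k−1)·f(k)/C(k) = k*(k**3 - k + 4)/(2*(2*k**3 + 3*k**2 + k + 2)); s_k = R·t_k = k*(k**3 - k + 4).
Δs = 4*k**3 + 6*k**2 + 2*k + 4, as required.

s_k = k \left(k^{3} - k + 4\right)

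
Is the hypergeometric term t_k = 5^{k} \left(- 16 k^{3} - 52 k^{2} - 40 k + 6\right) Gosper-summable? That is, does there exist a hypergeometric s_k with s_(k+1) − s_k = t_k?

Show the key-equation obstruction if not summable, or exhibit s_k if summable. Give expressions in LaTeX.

Yes. s_k = 2 \cdot 5^{k} \left(- 2 k^{3} + k^{2} + 2\right).

Step 1: r(k) = 5*(8*k**3 + 50*k**2 + 96*k + 51)/(8*k**3 + 26*k**2 + 20*k - 3).
Factor: A=5; B=1; C=k**3 + 13*k**2/4 + 5*k/2 - 3/8.
Need (5)·f(k+1) − (1)·f(k) = k**3 + 13*k**2/4 + 5*k/2 - 3/8.
Bound: deg f ≤ 3.
Coefficient equations give f(k) = (2*k**3 - k**2 - 2)/8.
So s_k = (B(k−1)f/C)·t_k = ((2*k**3 - k**2 - 2)/(8*k**3 + 26*k**2 + 20*k - 3))·t_k = 2*5**k*(-2*k**3 + k**2 + 2).
Δs = 5**k*(-16*k**3 - 52*k**2 - 40*k + 6), as required.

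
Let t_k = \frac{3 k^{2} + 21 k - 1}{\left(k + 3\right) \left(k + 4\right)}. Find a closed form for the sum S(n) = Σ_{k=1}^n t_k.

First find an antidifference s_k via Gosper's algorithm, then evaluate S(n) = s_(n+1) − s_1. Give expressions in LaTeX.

S(n) = \frac{n \left(12 n + 11\right)}{4 \left(n + 4\right)}

Compute t_(k+1)/t_k: get (k + 3)*(21*k + 3*(k + 1)**2 + 20)/((k + 5)*(3*k**2 + 21*k - 1)).
A = k + 3, B = k + 5, C = k**2 + 7*k - 1/3.
Key eq: (k + 3)·f(k+1) = (k + 4)·f(k) + (k**2 + 7*k - 1/3).
Bound: deg f ≤ 2.
Match coefficients ⇒ f(k) = k*(9*k - 10)/9.
Then R = B(k−1)f/C = k*(k + 4)*(9*k - 10)/(3*(3*k**2 + 21*k - 1)), so s_k = R(k)·t_k = k*(9*k - 10)/(3*(k + 3)).
Δs = (3*k**2 + 21*k - 1)/(k**2 + 7*k + 12), as required.
Σ_(k=1)^n t_k = s_(n+1) − s_(1) = ((9*n**2 + 8*n - 1)/(3*(n + 4))) − (-1/12), i.e. n*(12*n + 11)/(4*(n + 4)).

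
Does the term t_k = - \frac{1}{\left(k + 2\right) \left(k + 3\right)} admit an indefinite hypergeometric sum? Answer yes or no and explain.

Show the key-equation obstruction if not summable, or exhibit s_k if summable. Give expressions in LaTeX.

r(k) = (k + 2)/(k + 4) after simplifying.
Normal form (A,B,C) = (k + 2, k + 4, 1).
f must satisfy (k + 2)·f(k+1) − (k + 3)·f(k) = 1.
From deg A=1, deg B=1, deg C=0: d=1.
Match coefficients ⇒ f(k) = k/2.
Then R = B(k−1)f/C = k*(k + 3)/2, so s_k = R(k)·t_k = -k/(2*k + 4).
Δs = -1/(k**2 + 5*k + 6), as required.

Yes. s_k = - \frac{k}{2 k + 4}.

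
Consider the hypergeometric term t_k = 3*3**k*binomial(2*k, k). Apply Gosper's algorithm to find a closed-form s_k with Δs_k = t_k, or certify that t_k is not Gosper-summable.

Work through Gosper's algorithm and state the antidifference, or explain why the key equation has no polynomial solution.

Compute t_(k+1)/t_k: get 6*(2*k + 1)/(k + 1).
Take A(k)=12*k + 6, B(k)=k + 1, C(k)=1.
f must satisfy (12*k + 6)·f(k+1) − (k)·f(k) = 1.
d = -1 from the (1,1,0) case.
deg f ≤ -1 is impossible — no certificate.

not Gosper-summable; s_k does not exist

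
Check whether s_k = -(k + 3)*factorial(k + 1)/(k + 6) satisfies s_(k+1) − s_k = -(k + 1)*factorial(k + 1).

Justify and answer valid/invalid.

Invalid: residual 3*(k**2 + 7*k + 5)*factorial(k + 1)/((k + 6)*(k + 7)) ≠ 0.

s_(k+1) = -(k + 4)*factorial(k + 2)/(k + 7)
s_(k+1) − s_k = -(k**3 + 11*k**2 + 34*k + 27)*factorial(k + 1)/((k + 6)*(k + 7))
(s_(k+1) − s_k) − t_k = 3*(k**2 + 7*k + 5)*factorial(k + 1)/((k + 6)*(k + 7))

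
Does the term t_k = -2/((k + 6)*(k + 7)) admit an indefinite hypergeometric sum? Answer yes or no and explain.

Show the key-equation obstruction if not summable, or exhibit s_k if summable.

Yes. s_k = -k/(3*k + 18).

r(k) = (k + 6)/(k + 8) after simplifying.
Gosper form: A/B · C(k+1)/C(k) with A=k + 6, B=k + 8, C=1.
Solve (k + 6)·f(k+1) − (k + 7)·f(k) = 1.
Degrees (1,1,0) ⇒ d ≤ 1.
Solving with deg f ≤ 1: f(k) = k/6.
Get s_k = R·t_k = -k/(3*k + 18) with R(k) = B(k−1)f(k)/C(k) = k*(k + 7)/6.
s_(k+1) − s_k = -2/(k**2 + 13*k + 42) = t_k.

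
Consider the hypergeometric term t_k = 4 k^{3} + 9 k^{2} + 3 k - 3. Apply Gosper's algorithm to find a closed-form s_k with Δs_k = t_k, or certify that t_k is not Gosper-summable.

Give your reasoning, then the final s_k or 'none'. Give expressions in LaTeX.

Compute t_(k+1)/t_k: get (4*k**3 + 21*k**2 + 33*k + 13)/(4*k**3 + 9*k**2 + 3*k - 3).
So A=1 and B=1, with C=k**3 + 9*k**2/4 + 3*k/4 - 3/4.
Need (1)·f(k+1) − (1)·f(k) = k**3 + 9*k**2/4 + 3*k/4 - 3/4.
From deg A=0, deg B=0, deg C=3: d=4.
Coefficient equations give f(k) = k*(k**3 + k**2 - 2*k - 3)/4.
So s_k = (B(k−1)f/C)·t_k = (k*(k**3 + k**2 - 2*k - 3)/(4*k**3 + 9*k**2 + 3*k - 3))·t_k = k*(k**3 + k**2 - 2*k - 3).
Δs = 4*k**3 + 9*k**2 + 3*k - 3, as required.

s_k = k \left(k^{3} + k^{2} - 2 k - 3\right)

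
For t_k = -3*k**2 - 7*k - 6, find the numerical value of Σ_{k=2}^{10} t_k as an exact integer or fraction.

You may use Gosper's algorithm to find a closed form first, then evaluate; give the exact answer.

Σ = -1584

Ratio r(k) = (3*k**2 + 13*k + 16)/(3*k**2 + 7*k + 6).
So A=1 and B=1, with C=k**2 + 7*k/3 + 2.
Set up (1)·f(k+1) − (1)·f(k) − (k**2 + 7*k/3 + 2) = 0.
Bound: deg f ≤ 3.
Match coefficients ⇒ f(k) = k*(k**2 + 2*k + 3)/3.
Then R = B(k−1)f/C = k*(k**2 + 2*k + 3)/(3*k**2 + 7*k + 6), so s_k = R(k)·t_k = k*(-k**2 - 2*k - 3).
s_(k+1) − s_k = -3*k**2 - 7*k - 6 = t_k.
Telescoping: Σ = s_(11) − s_(2) = -1606 − (-22) = -1584.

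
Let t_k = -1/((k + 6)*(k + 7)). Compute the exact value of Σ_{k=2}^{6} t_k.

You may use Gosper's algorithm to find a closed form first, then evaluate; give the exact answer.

Ratio r(k) = (k + 6)/(k + 8).
A = k + 6, B = k + 8, C = 1.
f must satisfy (k + 6)·f(k+1) − (k + 7)·f(k) = 1.
d = 1 from the (1,1,0) case.
Coefficient equations give f(k) = k/6.
Get s_k = R·t_k = -k/(6*k + 36) with R(k) = B(k−1)f(k)/C(k) = k*(k + 7)/6.
Verify: -1/(k**2 + 13*k + 42) matches t_k.
Telescoping: Σ = s_(7) − s_(2) = -7/78 − (-1/24) = -5/104.

Σ = -5/104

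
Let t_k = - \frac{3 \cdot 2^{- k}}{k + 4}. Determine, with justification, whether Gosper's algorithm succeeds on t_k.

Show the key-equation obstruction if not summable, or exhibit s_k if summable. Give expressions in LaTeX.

Ratio r(k) = (k + 4)/(2*(k + 5)).
Normal form (A,B,C) = (k/2 + 2, k + 5, 1).
Solve (k/2 + 2)·f(k+1) − (k + 4)·f(k) = 1.
d = -1 from the (1,1,0) case.
Bound -1 < 0, so the key equation has no polynomial solution.

No — t_k has no hypergeometric antidifference.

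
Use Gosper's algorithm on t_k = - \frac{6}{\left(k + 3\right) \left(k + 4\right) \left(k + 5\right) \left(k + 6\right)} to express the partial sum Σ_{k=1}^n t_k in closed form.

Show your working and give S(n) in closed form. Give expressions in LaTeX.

Ratio r(k) = (k + 3)/(k + 7).
Normal form (A,B,C) = (k + 3, k + 7, 1).
Solve (k + 3)·f(k+1) − (k + 6)·f(k) = 1.
deg f ≤ 3 (via 1,1,0).
Coefficient equations give f(k) = k*(k**2 + 12*k + 47)/180.
Certificate R = B(k−1)f/C = k*(k + 6)*(k**2 + 12*k + 47)/180 gives s_k = k*(-k**2 - 12*k - 47)/(30*(k + 3)*(k + 4)*(k + 5)).
Δs = -6/(k**4 + 18*k**3 + 119*k**2 + 342*k + 360), as required.
Evaluate: s_(n+1) = (-n**3 - 15*n**2 - 74*n - 60)/(30*(n**3 + 15*n**2 + 74*n + 120)); subtract s_(1) = -1/60 ⇒ S(n) = n*(-n**2 - 15*n - 74)/(60*(n**3 + 15*n**2 + 74*n + 120)).

S(n) = \frac{n \left(- n^{2} - 15 n - 74\right)}{60 \left(n^{3} + 15 n^{2} + 74 n + 120\right)}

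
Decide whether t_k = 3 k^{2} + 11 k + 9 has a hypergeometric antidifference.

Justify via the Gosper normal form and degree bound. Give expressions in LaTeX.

Yes. s_k = k \left(k^{2} + 4 k + 4\right).

Compute t_(k+1)/t_k: get (3*k**2 + 17*k + 23)/(3*k**2 + 11*k + 9).
A = 1, B = 1, C = k**2 + 11*k/3 + 3.
Need (1)·f(k+1) − (1)·f(k) = k**2 + 11*k/3 + 3.
Degrees (0,0,2) ⇒ d ≤ 3.
A polynomial solution: f(k) = k*(k + 2)**2/3.
Then R = B(k−1)f/C = k*(k + 2)**2/(3*k**2 + 11*k + 9), so s_k = R(k)·t_k = k*(k**2 + 4*k + 4).
s_(k+1) − s_k = 3*k**2 + 11*k + 9 = t_k.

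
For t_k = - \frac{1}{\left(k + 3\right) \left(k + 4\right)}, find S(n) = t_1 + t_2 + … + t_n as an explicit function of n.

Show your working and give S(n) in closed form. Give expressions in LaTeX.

The ratio is (k + 3)/(k + 5).
Normal form (A,B,C) = (k + 3, k + 5, 1).
Need (k + 3)·f(k+1) − (k + 4)·f(k) = 1.
deg f ≤ 1 (via 1,1,0).
Match coefficients ⇒ f(k) = k/3.
Certificate R = B(k−1)f/C = k*(k + 4)/3 gives s_k = -k/(3*k + 9).
s_(k+1) − s_k = -1/(k**2 + 7*k + 12) = t_k.
Evaluate: s_(n+1) = (-n - 1)/(3*(n + 4)); subtract s_(1) = -1/12 ⇒ S(n) = -n/(4*n + 16).

S(n) = - \frac{n}{4 n + 16}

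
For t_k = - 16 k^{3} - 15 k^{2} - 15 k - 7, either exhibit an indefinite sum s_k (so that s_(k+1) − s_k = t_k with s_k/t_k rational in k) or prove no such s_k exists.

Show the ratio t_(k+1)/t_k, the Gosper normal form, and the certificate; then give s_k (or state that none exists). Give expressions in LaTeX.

Ratio r(k) = (16*k**3 + 63*k**2 + 93*k + 53)/(16*k**3 + 15*k**2 + 15*k + 7).
A = 1, B = 1, C = k**3 + 15*k**2/16 + 15*k/16 + 7/16.
Key eq: (1)·f(k+1) = (1)·f(k) + (k**3 + 15*k**2/16 + 15*k/16 + 7/16).
Bound: deg f ≤ 4.
A polynomial solution: f(k) = k*(4*k**3 - 3*k**2 + 4*k + 2)/16.
R(k) = B(k−1)·f(k)/C(k) = k*(4*k**3 - 3*k**2 + 4*k + 2)/(16*k**3 + 15*k**2 + 15*k + 7); s_k = R·t_k = k*(-4*k**3 + 3*k**2 - 4*k - 2).
s_(k+1) − s_k = -16*k**3 - 15*k**2 - 15*k - 7 = t_k.

s_k = k \left(- 4 k^{3} + 3 k^{2} - 4 k - 2\right)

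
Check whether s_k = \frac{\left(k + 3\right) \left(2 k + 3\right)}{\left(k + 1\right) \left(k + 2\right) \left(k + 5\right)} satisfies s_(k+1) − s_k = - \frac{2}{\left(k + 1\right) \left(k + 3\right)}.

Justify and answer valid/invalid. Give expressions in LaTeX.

Invalid: residual \frac{2 \left(4 k^{2} + 23 k + 29\right)}{k^{5} + 17 k^{4} + 107 k^{3} + 307 k^{2} + 396 k + 180} ≠ 0.

s_(k+1) = (k + 4)*(2*k + 5)/((k + 2)*(k + 3)*(k + 6))
s_(k+1) − s_k = 2*(-k**3 - 9*k**2 - 29*k - 31)/(k**5 + 17*k**4 + 107*k**3 + 307*k**2 + 396*k + 180)
(s_(k+1) − s_k) − t_k = 2*(4*k**2 + 23*k + 29)/(k**5 + 17*k**4 + 107*k**3 + 307*k**2 + 396*k + 180)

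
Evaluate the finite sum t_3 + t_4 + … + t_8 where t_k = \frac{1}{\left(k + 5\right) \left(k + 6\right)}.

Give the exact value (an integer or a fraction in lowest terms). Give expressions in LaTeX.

Σ = 3/56

Ratio r(k) = (k + 5)/(k + 7).
A = k + 5, B = k + 7, C = 1.
Need (k + 5)·f(k+1) − (k + 6)·f(k) = 1.
Bound: deg f ≤ 1.
Match coefficients ⇒ f(k) = k/5.
Certificate R = B(k−1)f/C = k*(k + 6)/5 gives s_k = k/(5*(k + 5)).
Verify: 1/(k**2 + 11*k + 30) matches t_k.
Σ_(k=3)^(8) t_k = s_(9) − s_(3) = 9/70 − (3/40) = 3/56.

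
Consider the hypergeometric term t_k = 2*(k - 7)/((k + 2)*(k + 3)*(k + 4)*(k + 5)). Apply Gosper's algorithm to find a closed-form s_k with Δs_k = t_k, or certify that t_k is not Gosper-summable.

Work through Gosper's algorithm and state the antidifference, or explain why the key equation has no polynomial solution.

s_k = k*(-k**2 - 9*k - 32)/(6*(k + 2)*(k + 3)*(k + 4))

Compute t_(k+1)/t_k: get (k - 6)*(k + 2)/((k - 7)*(k + 6)).
Normal form (A,B,C) = (k + 2, k + 6, k - 7).
Key eq: (k + 2)·f(k+1) = (k + 5)·f(k) + (k - 7).
deg f ≤ 3 (via 1,1,1).
Match coefficients ⇒ f(k) = -k*(k**2 + 9*k + 32)/12.
Get s_k = R·t_k = k*(-k**2 - 9*k - 32)/(6*(k + 2)*(k + 3)*(k + 4)) with R(k) = B(k−1)f(k)/C(k) = -k*(k + 5)*(k**2 + 9*k + 32)/(12*(k - 7)).
s_(k+1) − s_k = 2*(k - 7)/(k**4 + 14*k**3 + 71*k**2 + 154*k + 120) = t_k.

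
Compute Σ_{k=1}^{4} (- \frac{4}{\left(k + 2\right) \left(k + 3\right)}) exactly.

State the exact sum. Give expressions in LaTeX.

Ratio r(k) = (k + 2)/(k + 4).
Gosper form: A/B · C(k+1)/C(k) with A=k + 2, B=k + 4, C=1.
f must satisfy (k + 2)·f(k+1) − (k + 3)·f(k) = 1.
Degrees (1,1,0) ⇒ d ≤ 1.
Solve for f: f(k) = k/2 (degree 1 ≤ 1).
So s_k = (B(k−1)f/C)·t_k = (k*(k + 3)/2)·t_k = -2*k/(k + 2).
Check: Δs_k = -4/(k**2 + 5*k + 6). ✓
Sum = s_(5) − s_(1); s_(5) = -10/7, s_(1) = -2/3 ⇒ -16/21.

Σ = -16/21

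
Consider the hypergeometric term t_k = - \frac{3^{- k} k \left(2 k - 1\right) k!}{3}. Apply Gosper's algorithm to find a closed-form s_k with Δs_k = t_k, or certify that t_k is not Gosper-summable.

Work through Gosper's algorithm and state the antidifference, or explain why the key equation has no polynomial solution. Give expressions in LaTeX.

s_k = - 3^{- k} \left(2 k + 1\right) k!

Ratio r(k) = (k + 1)**2*(2*k + 1)/(3*k*(2*k - 1)).
So A=k/3 + 1/3 and B=1, with C=k**2 - k/2.
Solve (k/3 + 1/3)·f(k+1) − (1)·f(k) = k**2 - k/2.
d = 1 from the (1,0,2) case.
Match coefficients ⇒ f(k) = 3*(2*k + 1)/2.
So s_k = (B(k−1)f/C)·t_k = (3*(2*k + 1)/(k*(2*k - 1)))·t_k = -(2*k + 1)*factorial(k)/3**k.
s_(k+1) − s_k = -k*(2*k - 1)*factorial(k)/(3*3**k) = t_k.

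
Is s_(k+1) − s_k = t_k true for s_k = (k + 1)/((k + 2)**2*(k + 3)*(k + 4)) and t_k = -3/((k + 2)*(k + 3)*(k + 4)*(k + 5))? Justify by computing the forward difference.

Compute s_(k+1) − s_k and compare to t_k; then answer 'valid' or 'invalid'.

Invalid: residual (4*k + 11)/(k**6 + 19*k**5 + 147*k**4 + 593*k**3 + 1316*k**2 + 1524*k + 720) ≠ 0.

s_(k+1) = (k + 2)/((k + 3)**2*(k + 4)*(k + 5))
s_(k+1) − s_k = (-(k + 1)*(k + 3)*(k + 5) + (k + 2)**3)/((k + 2)**2*(k + 3)**2*(k + 4)*(k + 5))
(s_(k+1) − s_k) − t_k = (4*k + 11)/(k**6 + 19*k**5 + 147*k**4 + 593*k**3 + 1316*k**2 + 1524*k + 720)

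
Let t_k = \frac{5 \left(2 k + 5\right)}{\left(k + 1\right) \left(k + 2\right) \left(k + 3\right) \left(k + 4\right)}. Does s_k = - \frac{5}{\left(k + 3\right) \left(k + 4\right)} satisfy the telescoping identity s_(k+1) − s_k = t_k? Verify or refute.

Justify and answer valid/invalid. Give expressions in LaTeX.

s_(k+1) = -5/((k + 4)*(k + 5))
s_(k+1) − s_k = 10/(k**3 + 12*k**2 + 47*k + 60)
(s_(k+1) − s_k) − t_k = 15*(-3*k - 7)/(k**5 + 15*k**4 + 85*k**3 + 225*k**2 + 274*k + 120)

Invalid: residual \frac{15 \left(- 3 k - 7\right)}{k^{5} + 15 k^{4} + 85 k^{3} + 225 k^{2} + 274 k + 120} ≠ 0.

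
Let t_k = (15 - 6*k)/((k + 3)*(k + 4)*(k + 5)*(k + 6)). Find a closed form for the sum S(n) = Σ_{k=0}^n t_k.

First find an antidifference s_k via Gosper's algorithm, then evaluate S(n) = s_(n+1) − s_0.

r(k) = (k + 3)*(2*k - 3)/((k + 7)*(2*k - 5)) after simplifying.
Factor: A=k + 3; B=k + 7; C=k - 5/2.
Key eq: (k + 3)·f(k+1) = (k + 6)·f(k) + (k - 5/2).
Bound: deg f ≤ 3.
Solving with deg f ≤ 3: f(k) = -k*(k**2 + 12*k + 137)/180.
Certificate R = B(k−1)f/C = -k*(k + 6)*(k**2 + 12*k + 137)/(90*(2*k - 5)) gives s_k = k*(k**2 + 12*k + 137)/(30*(k + 3)*(k + 4)*(k + 5)).
Verify: 3*(5 - 2*k)/(k**4 + 18*k**3 + 119*k**2 + 342*k + 360) matches t_k.
Telescope: S(n) = s_(n+1) − s_(0) = (n**3 + 15*n**2 + 164*n + 150)/(30*(n**3 + 15*n**2 + 74*n + 120)) − (0) = (n**3 + 15*n**2 + 164*n + 150)/(30*(n**3 + 15*n**2 + 74*n + 120)).

S(n) = (n**3 + 15*n**2 + 164*n + 150)/(30*(n**3 + 15*n**2 + 74*n + 120))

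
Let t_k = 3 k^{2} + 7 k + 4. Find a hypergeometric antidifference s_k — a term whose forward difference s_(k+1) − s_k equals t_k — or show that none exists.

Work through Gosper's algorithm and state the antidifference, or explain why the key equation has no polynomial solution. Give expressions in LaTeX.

s_k = k \left(k^{2} + 2 k + 1\right)

r(k) = (3*k**2 + 13*k + 14)/(3*k**2 + 7*k + 4) after simplifying.
Take A(k)=1, B(k)=1, C(k)=k**2 + 7*k/3 + 4/3.
Set up (1)·f(k+1) − (1)·f(k) − (k**2 + 7*k/3 + 4/3) = 0.
deg f ≤ 3 (via 0,0,2).
A polynomial solution: f(k) = k*(k + 1)**2/3.
R(k) = B(k−1)·f(k)/C(k) = k*(k + 1)/(3*k + 4); s_k = R·t_k = k*(k**2 + 2*k + 1).
Check: Δs_k = 3*k**2 + 7*k + 4. ✓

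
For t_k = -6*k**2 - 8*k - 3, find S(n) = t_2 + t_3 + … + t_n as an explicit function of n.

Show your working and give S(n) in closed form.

S(n) = -2*n**3 - 7*n**2 - 8*n + 17

Compute t_(k+1)/t_k: get (6*k**2 + 20*k + 17)/(6*k**2 + 8*k + 3).
Normal form (A,B,C) = (1, 1, k**2 + 4*k/3 + 1/2).
f must satisfy (1)·f(k+1) − (1)·f(k) = k**2 + 4*k/3 + 1/2.
d = 3 from the (0,0,2) case.
Solve for f: f(k) = k**2*(2*k + 1)/6 (degree 3 ≤ 3).
R(k) = B(k−1)·f(k)/C(k) = k**2*(2*k + 1)/(6*k**2 + 8*k + 3); s_k = R·t_k = k**2*(-2*k - 1).
Δs = -6*k**2 - 8*k - 3, as required.
Telescope: S(n) = s_(n+1) − s_(2) = -2*n**3 - 7*n**2 - 8*n - 3 − (-20) = -2*n**3 - 7*n**2 - 8*n + 17.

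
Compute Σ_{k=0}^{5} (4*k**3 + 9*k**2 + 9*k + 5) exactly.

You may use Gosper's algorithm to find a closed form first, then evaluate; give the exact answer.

Σ = 1560

t_(k+1)/t_k = (4*k**3 + 21*k**2 + 39*k + 27)/(4*k**3 + 9*k**2 + 9*k + 5).
A = 1, B = 1, C = k**3 + 9*k**2/4 + 9*k/4 + 5/4.
Key eq: (1)·f(k+1) = (1)·f(k) + (k**3 + 9*k**2/4 + 9*k/4 + 5/4).
d = 4 from the (0,0,3) case.
Solve for f: f(k) = k*(k**3 + k**2 + k + 2)/4 (degree 4 ≤ 4).
Certificate R = B(k−1)f/C = k*(k**3 + k**2 + k + 2)/((4*k + 5)*(k**2 + k + 1)) gives s_k = k*(k**3 + k**2 + k + 2).
Verify: 4*k**3 + 9*k**2 + 9*k + 5 matches t_k.
Evaluate s at k=6 and k=0: 1560 and 0; difference 1560.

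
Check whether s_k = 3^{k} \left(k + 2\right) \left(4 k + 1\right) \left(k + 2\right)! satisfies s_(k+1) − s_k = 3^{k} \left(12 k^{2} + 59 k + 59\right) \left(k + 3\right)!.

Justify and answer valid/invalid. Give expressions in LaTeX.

s_(k+1) = 3**(k + 1)*(k + 3)*(4*k + 5)*factorial(k + 3)
s_(k+1) − s_k = 3**k*(12*k**3 + 83*k**2 + 189*k + 133)*factorial(k + 2)
(s_(k+1) − s_k) − t_k = -3**k*(12*k**2 + 47*k + 44)*factorial(k + 2)

Invalid: residual - 3^{k} \left(12 k^{2} + 47 k + 44\right) \left(k + 2\right)! ≠ 0.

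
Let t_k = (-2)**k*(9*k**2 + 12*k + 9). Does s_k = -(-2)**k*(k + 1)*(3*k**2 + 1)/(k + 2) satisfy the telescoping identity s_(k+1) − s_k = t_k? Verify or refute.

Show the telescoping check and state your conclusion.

s_(k+1) = 2*(-2)**k*(k + 2)*(3*(k + 1)**2 + 1)/(k + 3)
s_(k+1) − s_k = (-2)**k*(9*k**4 + 48*k**3 + 90*k**2 + 84*k + 35)/(k**2 + 5*k + 6)
(s_(k+1) − s_k) − t_k = (-2)**k*(-9*k**3 - 33*k**2 - 33*k - 19)/(k**2 + 5*k + 6)

Invalid: residual (-2)**k*(-9*k**3 - 33*k**2 - 33*k - 19)/(k**2 + 5*k + 6) ≠ 0.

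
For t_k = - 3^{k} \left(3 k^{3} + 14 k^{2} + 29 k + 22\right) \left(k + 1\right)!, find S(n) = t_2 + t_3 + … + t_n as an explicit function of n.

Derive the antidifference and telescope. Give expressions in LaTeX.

Compute t_(k+1)/t_k: get 3*(3*k**4 + 29*k**3 + 112*k**2 + 200*k + 136)/(3*k**3 + 14*k**2 + 29*k + 22).
Gosper form: A/B · C(k+1)/C(k) with A=3*k + 6, B=1, C=k**3 + 14*k**2/3 + 29*k/3 + 22/3.
Key eq: (3*k + 6)·f(k+1) = (1)·f(k) + (k**3 + 14*k**2/3 + 29*k/3 + 22/3).
Degrees (1,0,3) ⇒ d ≤ 2.
Coefficient equations give f(k) = (k**2 + k + 2)/3.
So s_k = (B(k−1)f/C)·t_k = ((k**2 + k + 2)/(3*k**3 + 14*k**2 + 29*k + 22))·t_k = -3**k*(k**2 + k + 2)*factorial(k + 1).
Check: Δs_k = -3**k*(3*k**3 + 14*k**2 + 29*k + 22)*factorial(k + 1). ✓
Evaluate: s_(n+1) = -3**(n + 1)*(n**2 + 3*n + 4)*factorial(n + 2); subtract s_(2) = -432 ⇒ S(n) = -3*3**n*n**4*factorial(n) - 18*3**n*n**3*factorial(n) - 45*3**n*n**2*factorial(n) - 54*3**n*n*factorial(n) - 24*3**n*factorial(n) + 432.

S(n) = - 3 \cdot 3^{n} n^{4} n! - 18 \cdot 3^{n} n^{3} n! - 45 \cdot 3^{n} n^{2} n! - 54 \cdot 3^{n} n n! - 24 \cdot 3^{n} n! + 432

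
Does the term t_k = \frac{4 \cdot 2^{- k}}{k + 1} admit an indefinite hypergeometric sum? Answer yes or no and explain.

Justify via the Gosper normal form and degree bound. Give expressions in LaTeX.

No; the degree bound rules out any f.

t_(k+1)/t_k = (k + 1)/(2*(k + 2)).
A = k/2 + 1/2, B = k + 2, C = 1.
Set up (k/2 + 1/2)·f(k+1) − (k + 1)·f(k) − (1) = 0.
deg f ≤ -1 (via 1,1,0).
d = -1 < 0 ⇒ no nonzero polynomial f; not summable.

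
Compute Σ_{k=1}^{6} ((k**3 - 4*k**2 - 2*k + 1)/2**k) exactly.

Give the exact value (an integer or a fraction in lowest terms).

t_(k+1)/t_k = (k**3 - k**2 - 7*k - 4)/(2*(k**3 - 4*k**2 - 2*k + 1)).
So A=1/2 and B=1, with C=k**3 - 4*k**2 - 2*k + 1.
Need (1/2)·f(k+1) − (1)·f(k) = k**3 - 4*k**2 - 2*k + 1.
Bound: deg f ≤ 3.
Match coefficients ⇒ f(k) = -2*k*(k**2 - k - 1).
Then R = B(k−1)f/C = -2*k*(k**2 - k - 1)/(k**3 - 4*k**2 - 2*k + 1), so s_k = R(k)·t_k = 2**(1 - k)*k*(-k**2 + k + 1).
Δs = (k**3 - 4*k**2 - 2*k + 1)/2**k, as required.
Telescoping: Σ = s_(7) − s_(1) = -287/64 − (1) = -351/64.

Σ = -351/64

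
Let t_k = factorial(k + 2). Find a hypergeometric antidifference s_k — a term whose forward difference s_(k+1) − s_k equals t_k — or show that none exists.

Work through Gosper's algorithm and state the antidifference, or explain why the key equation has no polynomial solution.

Step 1: r(k) = k + 3.
Factor: A=k + 3; B=1; C=1.
Set up (k + 3)·f(k+1) − (1)·f(k) − (1) = 0.
d = -1 from the (1,0,0) case.
Bound -1 < 0, so the key equation has no polynomial solution.

none (Gosper's algorithm certifies no s_k)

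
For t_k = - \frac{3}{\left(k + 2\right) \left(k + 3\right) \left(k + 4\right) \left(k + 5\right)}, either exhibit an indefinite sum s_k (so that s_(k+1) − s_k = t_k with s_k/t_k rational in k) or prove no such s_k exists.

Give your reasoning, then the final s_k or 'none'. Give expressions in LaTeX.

s_k = \frac{k \left(- k^{2} - 9 k - 26\right)}{24 \left(k + 2\right) \left(k + 3\right) \left(k + 4\right)}

Compute t_(k+1)/t_k: get (k + 2)/(k + 6).
Gosper form: A/B · C(k+1)/C(k) with A=k + 2, B=k + 6, C=1.
Key eq: (k + 2)·f(k+1) = (k + 5)·f(k) + (1).
Bound: deg f ≤ 3.
A polynomial solution: f(k) = k*(k**2 + 9*k + 26)/72.
R(k) = B(k−1)·f(k)/C(k) = k*(k + 5)*(k**2 + 9*k + 26)/72; s_k = R·t_k = k*(-k**2 - 9*k - 26)/(24*(k + 2)*(k + 3)*(k + 4)).
Verify: -3/(k**4 + 14*k**3 + 71*k**2 + 154*k + 120) matches t_k.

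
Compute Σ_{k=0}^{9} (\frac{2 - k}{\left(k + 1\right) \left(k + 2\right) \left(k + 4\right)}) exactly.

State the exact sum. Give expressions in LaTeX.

Step 1: r(k) = (k - 1)*(k + 1)*(k + 4)/((k - 2)*(k + 3)*(k + 5)).
A = k + 1, B = k + 5, C = k**2 + k - 6.
Need (k + 1)·f(k+1) − (k + 4)·f(k) = k**2 + k - 6.
deg f ≤ 3 (via 1,1,2).
Solve for f: f(k) = -k*(k**2 + 12*k + 23)/6 (degree 3 ≤ 3).
Certificate R = B(k−1)f/C = -k*(k + 4)*(k**2 + 12*k + 23)/(6*(k - 2)*(k + 3)) gives s_k = k*(k**2 + 12*k + 23)/(6*(k**3 + 6*k**2 + 11*k + 6)).
Verify: (2 - k)/(k**3 + 7*k**2 + 14*k + 8) matches t_k.
Sum = s_(10) − s_(0); s_(10) = 135/572, s_(0) = 0 ⇒ 135/572.

Σ = 135/572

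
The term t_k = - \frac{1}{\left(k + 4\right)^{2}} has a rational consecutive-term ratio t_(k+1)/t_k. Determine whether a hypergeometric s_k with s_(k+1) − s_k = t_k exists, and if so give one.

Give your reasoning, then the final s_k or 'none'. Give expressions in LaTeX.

t_(k+1)/t_k = (k + 4)**2/(k + 5)**2.
So A=k**2 + 8*k + 16 and B=k**2 + 10*k + 25, with C=1.
f must satisfy (k**2 + 8*k + 16)·f(k+1) − (k**2 + 8*k + 16)·f(k) = 1.
deg f ≤ 0 (via 2,2,0).
Write f(k) = c0. Then LHS − RHS = -1, requiring -1 = 0: contradictory. No certificate.

none — t_k is not Gosper-summable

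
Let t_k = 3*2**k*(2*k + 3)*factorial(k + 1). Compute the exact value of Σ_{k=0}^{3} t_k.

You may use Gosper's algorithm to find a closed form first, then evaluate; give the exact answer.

The ratio is 2*(k + 2)*(2*k + 5)/(2*k + 3).
So A=2*k + 4 and B=1, with C=k + 3/2.
Solve (2*k + 4)·f(k+1) − (1)·f(k) = k + 3/2.
From deg A=1, deg B=0, deg C=1: d=0.
Solve for f: f(k) = 1/2 (degree 0 ≤ 0).
Certificate R = B(k−1)f/C = 1/(2*k + 3) gives s_k = 3*2**k*factorial(k + 1).
Verify: 3*2**k*(2*k + 3)*factorial(k + 1) matches t_k.
Sum = s_(4) − s_(0); s_(4) = 5760, s_(0) = 3 ⇒ 5757.

Σ = 5757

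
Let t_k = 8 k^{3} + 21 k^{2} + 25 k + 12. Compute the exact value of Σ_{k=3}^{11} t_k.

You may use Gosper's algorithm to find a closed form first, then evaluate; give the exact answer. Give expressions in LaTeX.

t_(k+1)/t_k = (8*k**3 + 45*k**2 + 91*k + 66)/(8*k**3 + 21*k**2 + 25*k + 12).
Take A(k)=1, B(k)=1, C(k)=k**3 + 21*k**2/8 + 25*k/8 + 3/2.
Key eq: (1)·f(k+1) = (1)·f(k) + (k**3 + 21*k**2/8 + 25*k/8 + 3/2).
d = 4 from the (0,0,3) case.
Solving with deg f ≤ 4: f(k) = k*(k + 1)*(2*k**2 + k + 3)/8.
So s_k = (B(k−1)f/C)·t_k = (k*(2*k**2 + k + 3)/(8*k**2 + 13*k + 12))·t_k = k*(2*k**3 + 3*k**2 + 4*k + 3).
Verify: 8*k**3 + 21*k**2 + 25*k + 12 matches t_k.
Telescoping: Σ = s_(12) − s_(3) = 47268 − (288) = 46980.

Σ = 46980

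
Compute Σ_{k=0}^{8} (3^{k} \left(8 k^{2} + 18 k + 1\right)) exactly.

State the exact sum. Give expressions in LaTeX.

Ratio r(k) = 3*(8*k**2 + 34*k + 27)/(8*k**2 + 18*k + 1).
So A=3 and B=1, with C=k**2 + 9*k/4 + 1/8.
f must satisfy (3)·f(k+1) − (1)·f(k) = k**2 + 9*k/4 + 1/8.
d = 2 from the (0,0,2) case.
Solving with deg f ≤ 2: f(k) = (k - 1)*(4*k + 1)/8.
Then R = B(k−1)f/C = (k - 1)*(4*k + 1)/(8*k**2 + 18*k + 1), so s_k = R(k)·t_k = 3**k*(4*k**2 - 3*k - 1).
Δs = 3**k*(8*k**2 + 18*k + 1), as required.
Telescoping: Σ = s_(9) − s_(0) = 5826168 − (-1) = 5826169.

Σ = 5826169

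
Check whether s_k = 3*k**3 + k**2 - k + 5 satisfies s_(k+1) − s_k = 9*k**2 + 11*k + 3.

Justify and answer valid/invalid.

s_(k+1) = -k + 3*(k + 1)**3 + (k + 1)**2 + 4
s_(k+1) − s_k = 9*k**2 + 11*k + 3
(s_(k+1) − s_k) − t_k = 0

valid (s_(k+1) − s_k reduces to t_k)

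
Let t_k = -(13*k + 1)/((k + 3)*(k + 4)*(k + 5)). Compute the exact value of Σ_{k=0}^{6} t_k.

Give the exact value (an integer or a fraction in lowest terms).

Σ = -217/330

r(k) = (k + 3)*(13*k + 14)/((k + 6)*(13*k + 1)) after simplifying.
So A=k + 3 and B=k + 6, with C=k + 1/13.
Need (k + 3)·f(k+1) − (k + 5)·f(k) = k + 1/13.
deg f ≤ 2 (via 1,1,1).
Match coefficients ⇒ f(k) = k*(5*k - 4)/39.
Then R = B(k−1)f/C = k*(k + 5)*(5*k - 4)/(3*(13*k + 1)), so s_k = R(k)·t_k = k*(4 - 5*k)/(3*(k + 3)*(k + 4)).
Δs = (-13*k - 1)/(k**3 + 12*k**2 + 47*k + 60), as required.
Telescoping: Σ = s_(7) − s_(0) = -217/330 − (0) = -217/330.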